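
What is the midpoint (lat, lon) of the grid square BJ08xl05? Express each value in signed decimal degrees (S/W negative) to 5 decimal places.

Field B=1, J=9: +1·20° lon, +9·10° lat → SW at lon -160°, lat 0°.
Square 0, 8: +0·2° lon, +8·1° lat → SW at lon -160°, lat 8°.
Subsquare x=23, l=11: +23·0.0833333° lon, +11·0.0416667° lat → SW at lon -158.083°, lat 8.45833°.
Extended square 0, 5: +0·0.00833333° lon, +5·0.00416667° lat → SW at lon -158.083°, lat 8.47917°.
Cell spans 0.00833333° lon × 0.00416667° lat. Centre is SW corner plus half of each.
latitude 8.48125, longitude -158.07917.

8.48125, -158.07917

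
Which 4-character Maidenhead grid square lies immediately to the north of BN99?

BO90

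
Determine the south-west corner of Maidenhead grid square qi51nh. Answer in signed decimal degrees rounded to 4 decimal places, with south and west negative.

-8.7083, 151.0833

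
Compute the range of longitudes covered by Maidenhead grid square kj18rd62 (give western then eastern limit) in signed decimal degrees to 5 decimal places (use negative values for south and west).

23.46667, 23.47500

Field K=10, J=9: +10·20° lon, +9·10° lat → SW at lon 20°, lat 0°.
Square 1, 8: +1·2° lon, +8·1° lat → SW at lon 22°, lat 8°.
Subsquare r=17, d=3: +17·0.0833333° lon, +3·0.0416667° lat → SW at lon 23.4167°, lat 8.125°.
Extended square 6, 2: +6·0.00833333° lon, +2·0.00416667° lat → SW at lon 23.4667°, lat 8.13333°.
Cell spans 0.00833333° lon × 0.00416667° lat.
west 23.46667, east 23.47500.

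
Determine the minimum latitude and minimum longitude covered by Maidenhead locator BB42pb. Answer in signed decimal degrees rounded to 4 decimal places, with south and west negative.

Field B=1, B=1: +1·20° lon, +1·10° lat → SW at lon -160°, lat -80°.
Square 4, 2: +4·2° lon, +2·1° lat → SW at lon -152°, lat -78°.
Subsquare p=15, b=1: +15·0.0833333° lon, +1·0.0416667° lat → SW at lon -150.75°, lat -77.9583°.
latitude -77.9583, longitude -150.7500.

-77.9583, -150.7500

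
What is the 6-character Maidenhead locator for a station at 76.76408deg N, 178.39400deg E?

RQ96es

Offset from 180°W / 90°S: lon 358.3940°, lat 166.7641°.
Field: lon ⌊358.3940/20⌋ = 17 → R; lat ⌊166.7641/10⌋ = 16 → Q.
Square: lon ⌊18.3940/2⌋ = 9; lat ⌊6.7641/1⌋ = 6.
Subsquare: lon ⌊0.3940/0.0833333⌋ = 4 → e; lat ⌊0.7641/0.0416667⌋ = 18 → s.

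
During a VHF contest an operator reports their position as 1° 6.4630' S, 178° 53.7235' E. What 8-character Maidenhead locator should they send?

RI98kv74

Shift to the Maidenhead origin (180°W, 90°S): lon 358.89539, lat 88.89228.
Field: lon ⌊358.89539/20⌋ = 17 → R; lat ⌊88.89228/10⌋ = 8 → I.
Square: lon ⌊18.89539/2⌋ = 9; lat ⌊8.89228/1⌋ = 8.
Subsquare: lon ⌊0.89539/0.0833333⌋ = 10 → k; lat ⌊0.89228/0.0416667⌋ = 21 → v.
Extended square: lon ⌊0.06206/0.00833333⌋ = 7; lat ⌊0.01728/0.00416667⌋ = 4.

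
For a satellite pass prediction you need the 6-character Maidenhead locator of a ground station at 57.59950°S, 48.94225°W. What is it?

GD52mj

Add 180° to longitude and 90° to latitude: 131.0577, 32.4005.
Field: 131.0577/20 → 6 → G, 32.4005/10 → 3 → D; chars GD.
Square: 11.0577/2 → 5, 2.4005/1 → 2; chars 52.
Subsquare: 1.0577/0.0833333 → 12 → m, 0.4005/0.0416667 → 9 → j; chars mj.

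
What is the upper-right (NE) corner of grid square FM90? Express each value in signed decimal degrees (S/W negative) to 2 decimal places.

31.00, -60.00

Field F=5, M=12: +5·20° lon, +12·10° lat → SW at lon -80°, lat 30°.
Square 9, 0: +9·2° lon, +0·1° lat → SW at lon -62°, lat 30°.
Cell spans 2° lon × 1° lat. NE corner is SW corner plus one full cell.
latitude 31.00, longitude -60.00.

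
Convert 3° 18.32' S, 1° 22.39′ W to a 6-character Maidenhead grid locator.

II96hq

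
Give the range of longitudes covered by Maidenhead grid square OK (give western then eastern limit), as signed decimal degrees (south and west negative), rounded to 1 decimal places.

Field O=14, K=10: +14·20° lon, +10·10° lat → SW at lon 100°, lat 10°.
Cell spans 20° lon × 10° lat.
west 100.0, east 120.0.

100.0, 120.0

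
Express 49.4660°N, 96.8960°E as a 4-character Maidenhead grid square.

Add 180° to longitude and 90° to latitude: 276.90, 139.47.
Field: lon ⌊276.90/20⌋ = 13 → N; lat ⌊139.47/10⌋ = 13 → N.
Square: lon ⌊16.90/2⌋ = 8; lat ⌊9.47/1⌋ = 9.

NN89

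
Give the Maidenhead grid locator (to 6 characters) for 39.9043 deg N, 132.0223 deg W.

Offset from 180°W / 90°S: lon 47.9777°, lat 129.9043°.
Field: 47.9777/20 → 2 → C, 129.9043/10 → 12 → M; chars CM.
Square: 7.9777/2 → 3, 9.9043/1 → 9; chars 39.
Subsquare: 1.9777/0.0833333 → 23 → x, 0.9043/0.0416667 → 21 → v; chars xv.

CM39xv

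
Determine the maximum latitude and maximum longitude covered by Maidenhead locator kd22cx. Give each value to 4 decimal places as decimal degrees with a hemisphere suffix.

Field K=10, D=3: +10·20° lon, +3·10° lat → SW at lon 20°, lat -60°.
Square 2, 2: +2·2° lon, +2·1° lat → SW at lon 24°, lat -58°.
Subsquare c=2, x=23: +2·0.0833333° lon, +23·0.0416667° lat → SW at lon 24.1667°, lat -57.0417°.
Cell spans 0.0833333° lon × 0.0416667° lat. NE corner is SW corner plus one full cell.
latitude 57.0000° S, longitude 24.2500° E.

57.0000° S, 24.2500° E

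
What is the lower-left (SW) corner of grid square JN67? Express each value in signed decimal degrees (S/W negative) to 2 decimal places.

47.00, 12.00

Field J=9, N=13: +9·20° lon, +13·10° lat → SW at lon 0°, lat 40°.
Square 6, 7: +6·2° lon, +7·1° lat → SW at lon 12°, lat 47°.
latitude 47.00, longitude 12.00.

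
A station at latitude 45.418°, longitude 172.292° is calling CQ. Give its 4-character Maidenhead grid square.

Shift to the Maidenhead origin (180°W, 90°S): lon 352.29, lat 135.42.
Field: 352.29/20 → 17 → R, 135.42/10 → 13 → N; chars RN.
Square: 12.29/2 → 6, 5.42/1 → 5; chars 65.

RN65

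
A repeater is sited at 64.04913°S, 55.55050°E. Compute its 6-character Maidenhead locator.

LC75sw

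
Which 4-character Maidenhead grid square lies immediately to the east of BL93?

CL03

Longitude square 9; +1 → 10, wraps to 0, carry into field.
Longitude field B = 1; +1 → 2 = C.
The latitude characters are unchanged.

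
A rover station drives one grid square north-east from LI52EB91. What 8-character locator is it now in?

Longitude extended square 9; +1 → 10, wraps to 0, carry into subsquare.
Longitude subsquare e = 4; +1 → 5 = f.
Latitude extended square 1; +1 → 2.

LI52fb02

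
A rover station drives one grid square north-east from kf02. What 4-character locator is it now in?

Longitude square 0; +1 → 1.
Latitude square 2; +1 → 3.

KF13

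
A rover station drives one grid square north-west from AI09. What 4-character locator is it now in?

Longitude square 0; −1 → -1, wraps to 9, carry into field.
Longitude field A = 0; −1 → -1, wraps to 17 = R, wrapping around the antimeridian.
Latitude square 9; +1 → 10, wraps to 0, carry into field.
Latitude field I = 8; +1 → 9 = J.

RJ90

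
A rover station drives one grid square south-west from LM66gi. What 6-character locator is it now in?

LM66fh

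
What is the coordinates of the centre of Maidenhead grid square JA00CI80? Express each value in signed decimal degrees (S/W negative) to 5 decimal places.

-89.66458, 0.23750

Field J=9, A=0: +9·20° lon, +0·10° lat → SW at lon 0°, lat -90°.
Square 0, 0: +0·2° lon, +0·1° lat → SW at lon 0°, lat -90°.
Subsquare c=2, i=8: +2·0.0833333° lon, +8·0.0416667° lat → SW at lon 0.166667°, lat -89.6667°.
Extended square 8, 0: +8·0.00833333° lon, +0·0.00416667° lat → SW at lon 0.233333°, lat -89.6667°.
Cell spans 0.00833333° lon × 0.00416667° lat. Centre is SW corner plus half of each.
latitude -89.66458, longitude 0.23750.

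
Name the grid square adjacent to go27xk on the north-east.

GO37al

Longitude subsquare x = 23; +1 → 24, wraps to 0 = a, carry into square.
Longitude square 2; +1 → 3.
Latitude subsquare k = 10; +1 → 11 = l.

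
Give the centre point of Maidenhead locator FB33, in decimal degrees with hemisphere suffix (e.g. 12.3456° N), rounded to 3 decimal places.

76.500° S, 73.000° W

Field F=5, B=1: +5·20° lon, +1·10° lat → SW at lon -80°, lat -80°.
Square 3, 3: +3·2° lon, +3·1° lat → SW at lon -74°, lat -77°.
Cell spans 2° lon × 1° lat. Centre is SW corner plus half of each.
latitude 76.500° S, longitude 73.000° W.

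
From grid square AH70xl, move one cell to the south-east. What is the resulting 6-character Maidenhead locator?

Longitude subsquare x = 23; +1 → 24, wraps to 0 = a, carry into square.
Longitude square 7; +1 → 8.
Latitude subsquare l = 11; −1 → 10 = k.

AH80ak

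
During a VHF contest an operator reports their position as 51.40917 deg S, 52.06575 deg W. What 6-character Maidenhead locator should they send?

GD38xo

Offset from 180°W / 90°S: lon 127.9342°, lat 38.5908°.
Field: 127.9342/20 → 6 → G, 38.5908/10 → 3 → D; chars GD.
Square: 7.9342/2 → 3, 8.5908/1 → 8; chars 38.
Subsquare: 1.9342/0.0833333 → 23 → x, 0.5908/0.0416667 → 14 → o; chars xo.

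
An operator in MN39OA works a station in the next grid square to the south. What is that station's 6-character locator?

Latitude subsquare a = 0; −1 → -1, wraps to 23 = x, carry into square.
Latitude square 9; −1 → 8.
The longitude characters are unchanged.

MN38ox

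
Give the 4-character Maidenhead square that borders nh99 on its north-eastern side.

Longitude square 9; +1 → 10, wraps to 0, carry into field.
Longitude field N = 13; +1 → 14 = O.
Latitude square 9; +1 → 10, wraps to 0, carry into field.
Latitude field H = 7; +1 → 8 = I.

OI00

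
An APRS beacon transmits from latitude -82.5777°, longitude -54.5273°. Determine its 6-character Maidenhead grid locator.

GA27rk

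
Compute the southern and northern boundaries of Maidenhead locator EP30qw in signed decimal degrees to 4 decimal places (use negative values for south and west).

60.9167, 60.9583

Field E=4, P=15: +4·20° lon, +15·10° lat → SW at lon -100°, lat 60°.
Square 3, 0: +3·2° lon, +0·1° lat → SW at lon -94°, lat 60°.
Subsquare q=16, w=22: +16·0.0833333° lon, +22·0.0416667° lat → SW at lon -92.6667°, lat 60.9167°.
Cell spans 0.0833333° lon × 0.0416667° lat.
south 60.9167, north 60.9583.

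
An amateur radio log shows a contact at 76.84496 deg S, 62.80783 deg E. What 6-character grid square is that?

MB13jd

Add 180° to longitude and 90° to latitude: 242.8078, 13.1550.
Field (20°×10°, letters A–R): lon ⌊242.8078/20⌋ = 12 → M; lat ⌊13.1550/10⌋ = 1 → B.
Square (2°×1°, digits 0–9): lon ⌊2.8078/2⌋ = 1; lat ⌊3.1550/1⌋ = 3.
Subsquare (5′×2.5′, letters a–x): lon ⌊0.8078/0.0833333⌋ = 9 → j; lat ⌊0.1550/0.0416667⌋ = 3 → d.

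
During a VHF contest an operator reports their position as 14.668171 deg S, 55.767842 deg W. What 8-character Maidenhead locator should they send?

GH25ch79

Shift to the Maidenhead origin (180°W, 90°S): lon 124.23216, lat 75.33183.
Field: 124.23216/20 → 6 → G, 75.33183/10 → 7 → H; chars GH.
Square: 4.23216/2 → 2, 5.33183/1 → 5; chars 25.
Subsquare: 0.23216/0.0833333 → 2 → c, 0.33183/0.0416667 → 7 → h; chars ch.
Extended square: 0.06549/0.00833333 → 7, 0.04016/0.00416667 → 9; chars 79.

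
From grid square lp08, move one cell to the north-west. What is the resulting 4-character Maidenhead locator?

Longitude square 0; −1 → -1, wraps to 9, carry into field.
Longitude field L = 11; −1 → 10 = K.
Latitude square 8; +1 → 9.

KP99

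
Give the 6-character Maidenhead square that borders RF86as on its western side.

Longitude subsquare a = 0; −1 → -1, wraps to 23 = x, carry into square.
Longitude square 8; −1 → 7.
The latitude characters are unchanged.

RF76xs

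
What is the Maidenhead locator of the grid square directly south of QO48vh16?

QO48vh15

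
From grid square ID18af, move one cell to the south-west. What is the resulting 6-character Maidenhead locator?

ID08xe

Longitude subsquare a = 0; −1 → -1, wraps to 23 = x, carry into square.
Longitude square 1; −1 → 0.
Latitude subsquare f = 5; −1 → 4 = e.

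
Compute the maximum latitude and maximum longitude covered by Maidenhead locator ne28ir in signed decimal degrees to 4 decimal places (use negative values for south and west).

Field N=13, E=4: +13·20° lon, +4·10° lat → SW at lon 80°, lat -50°.
Square 2, 8: +2·2° lon, +8·1° lat → SW at lon 84°, lat -42°.
Subsquare i=8, r=17: +8·0.0833333° lon, +17·0.0416667° lat → SW at lon 84.6667°, lat -41.2917°.
Cell spans 0.0833333° lon × 0.0416667° lat. NE corner is SW corner plus one full cell.
latitude -41.2500, longitude 84.7500.

-41.2500, 84.7500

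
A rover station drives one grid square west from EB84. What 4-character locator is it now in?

EB74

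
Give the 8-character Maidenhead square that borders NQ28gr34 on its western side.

NQ28gr24

Longitude extended square 3; −1 → 2.
The latitude characters are unchanged.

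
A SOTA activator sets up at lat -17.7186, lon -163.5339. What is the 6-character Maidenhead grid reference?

Shift to the Maidenhead origin (180°W, 90°S): lon 16.4661, lat 72.2814.
Field (20°×10°, letters A–R): 16.4661/20 → 0 → A, 72.2814/10 → 7 → H; chars AH.
Square (2°×1°, digits 0–9): 16.4661/2 → 8, 2.2814/1 → 2; chars 82.
Subsquare (5′×2.5′, letters a–x): 0.4661/0.0833333 → 5 → f, 0.2814/0.0416667 → 6 → g; chars fg.

AH82fg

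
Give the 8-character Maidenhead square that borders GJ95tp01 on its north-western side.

GJ95sp92

Longitude extended square 0; −1 → -1, wraps to 9, carry into subsquare.
Longitude subsquare t = 19; −1 → 18 = s.
Latitude extended square 1; +1 → 2.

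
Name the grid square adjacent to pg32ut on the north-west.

Longitude subsquare u = 20; −1 → 19 = t.
Latitude subsquare t = 19; +1 → 20 = u.

PG32tu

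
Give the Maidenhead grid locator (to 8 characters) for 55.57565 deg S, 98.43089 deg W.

Offset from 180°W / 90°S: lon 81.56911°, lat 34.42435°.
Field: lon ⌊81.56911/20⌋ = 4 → E; lat ⌊34.42435/10⌋ = 3 → D.
Square: lon ⌊1.56911/2⌋ = 0; lat ⌊4.42435/1⌋ = 4.
Subsquare: lon ⌊1.56911/0.0833333⌋ = 18 → s; lat ⌊0.42435/0.0416667⌋ = 10 → k.
Extended square: lon ⌊0.06911/0.00833333⌋ = 8; lat ⌊0.00768/0.00416667⌋ = 1.

ED04sk81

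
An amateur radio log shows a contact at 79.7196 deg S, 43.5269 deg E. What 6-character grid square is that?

LB10sg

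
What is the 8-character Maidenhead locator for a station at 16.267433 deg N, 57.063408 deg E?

Shift to the Maidenhead origin (180°W, 90°S): lon 237.06341, lat 106.26743.
Field: 237.06341/20 → 11 → L, 106.26743/10 → 10 → K; chars LK.
Square: 17.06341/2 → 8, 6.26743/1 → 6; chars 86.
Subsquare: 1.06341/0.0833333 → 12 → m, 0.26743/0.0416667 → 6 → g; chars mg.
Extended square: 0.06341/0.00833333 → 7, 0.01743/0.00416667 → 4; chars 74.

LK86mg74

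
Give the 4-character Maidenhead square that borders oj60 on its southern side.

OI69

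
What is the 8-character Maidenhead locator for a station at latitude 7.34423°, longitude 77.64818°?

MJ87ti72

Shift to the Maidenhead origin (180°W, 90°S): lon 257.64818, lat 97.34423.
Field (20°×10°, letters A–R): lon ⌊257.64818/20⌋ = 12 → M; lat ⌊97.34423/10⌋ = 9 → J.
Square (2°×1°, digits 0–9): lon ⌊17.64818/2⌋ = 8; lat ⌊7.34423/1⌋ = 7.
Subsquare (5′×2.5′, letters a–x): lon ⌊1.64818/0.0833333⌋ = 19 → t; lat ⌊0.34423/0.0416667⌋ = 8 → i.
Extended square (30″×15″, digits 0–9): lon ⌊0.06485/0.00833333⌋ = 7; lat ⌊0.01090/0.00416667⌋ = 2.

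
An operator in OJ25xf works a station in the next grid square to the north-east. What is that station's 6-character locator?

OJ35ag

Longitude subsquare x = 23; +1 → 24, wraps to 0 = a, carry into square.
Longitude square 2; +1 → 3.
Latitude subsquare f = 5; +1 → 6 = g.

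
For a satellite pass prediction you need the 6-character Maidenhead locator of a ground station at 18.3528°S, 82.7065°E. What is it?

NH11ip

Add 180° to longitude and 90° to latitude: 262.7065, 71.6472.
Field (20°×10°, letters A–R): lon ⌊262.7065/20⌋ = 13 → N; lat ⌊71.6472/10⌋ = 7 → H.
Square (2°×1°, digits 0–9): lon ⌊2.7065/2⌋ = 1; lat ⌊1.6472/1⌋ = 1.
Subsquare (5′×2.5′, letters a–x): lon ⌊0.7065/0.0833333⌋ = 8 → i; lat ⌊0.6472/0.0416667⌋ = 15 → p.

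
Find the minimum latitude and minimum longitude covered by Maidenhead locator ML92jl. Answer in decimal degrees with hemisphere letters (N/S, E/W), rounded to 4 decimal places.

Field M=12, L=11: +12·20° lon, +11·10° lat → SW at lon 60°, lat 20°.
Square 9, 2: +9·2° lon, +2·1° lat → SW at lon 78°, lat 22°.
Subsquare j=9, l=11: +9·0.0833333° lon, +11·0.0416667° lat → SW at lon 78.75°, lat 22.4583°.
latitude 22.4583° N, longitude 78.7500° E.

22.4583° N, 78.7500° E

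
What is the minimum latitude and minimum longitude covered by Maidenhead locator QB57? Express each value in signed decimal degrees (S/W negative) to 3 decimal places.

Field Q=16, B=1: +16·20° lon, +1·10° lat → SW at lon 140°, lat -80°.
Square 5, 7: +5·2° lon, +7·1° lat → SW at lon 150°, lat -73°.
latitude -73.000, longitude 150.000.

-73.000, 150.000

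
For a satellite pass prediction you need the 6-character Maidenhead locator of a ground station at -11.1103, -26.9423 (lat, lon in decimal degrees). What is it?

HH68mv

Offset from 180°W / 90°S: lon 153.0577°, lat 78.8897°.
Field: lon ⌊153.0577/20⌋ = 7 → H; lat ⌊78.8897/10⌋ = 7 → H.
Square: lon ⌊13.0577/2⌋ = 6; lat ⌊8.8897/1⌋ = 8.
Subsquare: lon ⌊1.0577/0.0833333⌋ = 12 → m; lat ⌊0.8897/0.0416667⌋ = 21 → v.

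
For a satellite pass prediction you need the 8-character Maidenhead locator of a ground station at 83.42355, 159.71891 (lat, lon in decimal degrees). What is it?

QR93uk61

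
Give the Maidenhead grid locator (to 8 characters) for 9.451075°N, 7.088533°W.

Shift to the Maidenhead origin (180°W, 90°S): lon 172.91147, lat 99.45108.
Field: 172.91147/20 → 8 → I, 99.45108/10 → 9 → J; chars IJ.
Square: 12.91147/2 → 6, 9.45108/1 → 9; chars 69.
Subsquare: 0.91147/0.0833333 → 10 → k, 0.45108/0.0416667 → 10 → k; chars kk.
Extended square: 0.07813/0.00833333 → 9, 0.03441/0.00416667 → 8; chars 98.

IJ69kk98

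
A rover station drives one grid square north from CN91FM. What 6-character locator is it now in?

CN91fn

Latitude subsquare m = 12; +1 → 13 = n.
The longitude characters are unchanged.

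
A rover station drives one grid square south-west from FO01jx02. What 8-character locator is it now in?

FO01ix91

Longitude extended square 0; −1 → -1, wraps to 9, carry into subsquare.
Longitude subsquare j = 9; −1 → 8 = i.
Latitude extended square 2; −1 → 1.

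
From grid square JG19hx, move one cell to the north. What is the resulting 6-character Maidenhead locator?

JH10ha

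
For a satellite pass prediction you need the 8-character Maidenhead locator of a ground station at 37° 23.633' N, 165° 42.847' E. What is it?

Shift to the Maidenhead origin (180°W, 90°S): lon 345.71412, lat 127.39388.
Field (20°×10°, letters A–R): 345.71412/20 → 17 → R, 127.39388/10 → 12 → M; chars RM.
Square (2°×1°, digits 0–9): 5.71412/2 → 2, 7.39388/1 → 7; chars 27.
Subsquare (5′×2.5′, letters a–x): 1.71412/0.0833333 → 20 → u, 0.39388/0.0416667 → 9 → j; chars uj.
Extended square (30″×15″, digits 0–9): 0.04745/0.00833333 → 5, 0.01888/0.00416667 → 4; chars 54.

RM27uj54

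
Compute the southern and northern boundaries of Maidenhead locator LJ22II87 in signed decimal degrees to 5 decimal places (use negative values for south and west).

2.36250, 2.36667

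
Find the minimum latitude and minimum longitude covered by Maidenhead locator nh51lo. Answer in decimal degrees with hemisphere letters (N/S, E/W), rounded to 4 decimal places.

Field N=13, H=7: +13·20° lon, +7·10° lat → SW at lon 80°, lat -20°.
Square 5, 1: +5·2° lon, +1·1° lat → SW at lon 90°, lat -19°.
Subsquare l=11, o=14: +11·0.0833333° lon, +14·0.0416667° lat → SW at lon 90.9167°, lat -18.4167°.
latitude 18.4167° S, longitude 90.9167° E.

18.4167° S, 90.9167° E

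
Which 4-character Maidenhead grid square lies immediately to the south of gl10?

GK19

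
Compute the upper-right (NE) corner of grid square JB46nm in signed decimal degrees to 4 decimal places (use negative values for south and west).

Field J=9, B=1: +9·20° lon, +1·10° lat → SW at lon 0°, lat -80°.
Square 4, 6: +4·2° lon, +6·1° lat → SW at lon 8°, lat -74°.
Subsquare n=13, m=12: +13·0.0833333° lon, +12·0.0416667° lat → SW at lon 9.08333°, lat -73.5°.
Cell spans 0.0833333° lon × 0.0416667° lat. NE corner is SW corner plus one full cell.
latitude -73.4583, longitude 9.1667.

-73.4583, 9.1667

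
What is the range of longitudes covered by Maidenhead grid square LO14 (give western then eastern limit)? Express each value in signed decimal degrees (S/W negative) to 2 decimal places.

Field L=11, O=14: +11·20° lon, +14·10° lat → SW at lon 40°, lat 50°.
Square 1, 4: +1·2° lon, +4·1° lat → SW at lon 42°, lat 54°.
Cell spans 2° lon × 1° lat.
west 42.00, east 44.00.

42.00, 44.00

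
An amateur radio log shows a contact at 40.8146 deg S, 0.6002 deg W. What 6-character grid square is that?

Add 180° to longitude and 90° to latitude: 179.3998, 49.1854.
Field (20°×10°, letters A–R): 179.3998/20 → 8 → I, 49.1854/10 → 4 → E; chars IE.
Square (2°×1°, digits 0–9): 19.3998/2 → 9, 9.1854/1 → 9; chars 99.
Subsquare (5′×2.5′, letters a–x): 1.3998/0.0833333 → 16 → q, 0.1854/0.0416667 → 4 → e; chars qe.

IE99qe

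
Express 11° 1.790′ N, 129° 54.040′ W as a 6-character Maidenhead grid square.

CK51ba

Shift to the Maidenhead origin (180°W, 90°S): lon 50.0993, lat 101.0298.
Field (20°×10°, letters A–R): lon ⌊50.0993/20⌋ = 2 → C; lat ⌊101.0298/10⌋ = 10 → K.
Square (2°×1°, digits 0–9): lon ⌊10.0993/2⌋ = 5; lat ⌊1.0298/1⌋ = 1.
Subsquare (5′×2.5′, letters a–x): lon ⌊0.0993/0.0833333⌋ = 1 → b; lat ⌊0.0298/0.0416667⌋ = 0 → a.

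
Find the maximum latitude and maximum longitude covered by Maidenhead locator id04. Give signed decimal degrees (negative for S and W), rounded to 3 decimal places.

Field I=8, D=3: +8·20° lon, +3·10° lat → SW at lon -20°, lat -60°.
Square 0, 4: +0·2° lon, +4·1° lat → SW at lon -20°, lat -56°.
Cell spans 2° lon × 1° lat. NE corner is SW corner plus one full cell.
latitude -55.000, longitude -18.000.

-55.000, -18.000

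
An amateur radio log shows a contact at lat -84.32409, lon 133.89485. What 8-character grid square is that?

Shift to the Maidenhead origin (180°W, 90°S): lon 313.89485, lat 5.67591.
Field (20°×10°, letters A–R): 313.89485/20 → 15 → P, 5.67591/10 → 0 → A; chars PA.
Square (2°×1°, digits 0–9): 13.89485/2 → 6, 5.67591/1 → 5; chars 65.
Subsquare (5′×2.5′, letters a–x): 1.89485/0.0833333 → 22 → w, 0.67591/0.0416667 → 16 → q; chars wq.
Extended square (30″×15″, digits 0–9): 0.06152/0.00833333 → 7, 0.00924/0.00416667 → 2; chars 72.

PA65wq72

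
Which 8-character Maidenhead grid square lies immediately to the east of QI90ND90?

QI90od00

Longitude extended square 9; +1 → 10, wraps to 0, carry into subsquare.
Longitude subsquare n = 13; +1 → 14 = o.
The latitude characters are unchanged.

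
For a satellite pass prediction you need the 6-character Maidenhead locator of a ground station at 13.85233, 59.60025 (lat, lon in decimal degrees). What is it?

Offset from 180°W / 90°S: lon 239.6003°, lat 103.8523°.
Field (20°×10°, letters A–R): lon ⌊239.6003/20⌋ = 11 → L; lat ⌊103.8523/10⌋ = 10 → K.
Square (2°×1°, digits 0–9): lon ⌊19.6003/2⌋ = 9; lat ⌊3.8523/1⌋ = 3.
Subsquare (5′×2.5′, letters a–x): lon ⌊1.6003/0.0833333⌋ = 19 → t; lat ⌊0.8523/0.0416667⌋ = 20 → u.

LK93tu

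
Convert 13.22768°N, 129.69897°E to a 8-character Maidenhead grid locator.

Shift to the Maidenhead origin (180°W, 90°S): lon 309.69897, lat 103.22768.
Field: lon ⌊309.69897/20⌋ = 15 → P; lat ⌊103.22768/10⌋ = 10 → K.
Square: lon ⌊9.69897/2⌋ = 4; lat ⌊3.22768/1⌋ = 3.
Subsquare: lon ⌊1.69897/0.0833333⌋ = 20 → u; lat ⌊0.22768/0.0416667⌋ = 5 → f.
Extended square: lon ⌊0.03230/0.00833333⌋ = 3; lat ⌊0.01935/0.00416667⌋ = 4.

PK43uf34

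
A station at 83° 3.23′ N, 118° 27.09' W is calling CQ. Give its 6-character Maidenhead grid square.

DR03sb

Add 180° to longitude and 90° to latitude: 61.5485, 173.0538.
Field: 61.5485/20 → 3 → D, 173.0538/10 → 17 → R; chars DR.
Square: 1.5485/2 → 0, 3.0538/1 → 3; chars 03.
Subsquare: 1.5485/0.0833333 → 18 → s, 0.0538/0.0416667 → 1 → b; chars sb.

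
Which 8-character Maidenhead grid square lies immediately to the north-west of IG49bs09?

Longitude extended square 0; −1 → -1, wraps to 9, carry into subsquare.
Longitude subsquare b = 1; −1 → 0 = a.
Latitude extended square 9; +1 → 10, wraps to 0, carry into subsquare.
Latitude subsquare s = 18; +1 → 19 = t.

IG49at90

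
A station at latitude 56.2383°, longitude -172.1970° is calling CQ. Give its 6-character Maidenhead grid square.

AO36vf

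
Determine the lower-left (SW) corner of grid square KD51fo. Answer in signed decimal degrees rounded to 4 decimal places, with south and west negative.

-58.4167, 30.4167

Field K=10, D=3: +10·20° lon, +3·10° lat → SW at lon 20°, lat -60°.
Square 5, 1: +5·2° lon, +1·1° lat → SW at lon 30°, lat -59°.
Subsquare f=5, o=14: +5·0.0833333° lon, +14·0.0416667° lat → SW at lon 30.4167°, lat -58.4167°.
latitude -58.4167, longitude 30.4167.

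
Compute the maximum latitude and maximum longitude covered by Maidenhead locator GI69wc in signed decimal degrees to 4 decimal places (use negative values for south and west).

-0.8750, -46.0833

Field G=6, I=8: +6·20° lon, +8·10° lat → SW at lon -60°, lat -10°.
Square 6, 9: +6·2° lon, +9·1° lat → SW at lon -48°, lat -1°.
Subsquare w=22, c=2: +22·0.0833333° lon, +2·0.0416667° lat → SW at lon -46.1667°, lat -0.916667°.
Cell spans 0.0833333° lon × 0.0416667° lat. NE corner is SW corner plus one full cell.
latitude -0.8750, longitude -46.0833.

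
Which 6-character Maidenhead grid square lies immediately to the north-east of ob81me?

OB81nf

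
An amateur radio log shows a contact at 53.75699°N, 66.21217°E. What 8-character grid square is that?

MO33cs51

Add 180° to longitude and 90° to latitude: 246.21217, 143.75699.
Field: 246.21217/20 → 12 → M, 143.75699/10 → 14 → O; chars MO.
Square: 6.21217/2 → 3, 3.75699/1 → 3; chars 33.
Subsquare: 0.21217/0.0833333 → 2 → c, 0.75699/0.0416667 → 18 → s; chars cs.
Extended square: 0.04550/0.00833333 → 5, 0.00699/0.00416667 → 1; chars 51.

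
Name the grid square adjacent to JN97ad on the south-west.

JN87xc

Longitude subsquare a = 0; −1 → -1, wraps to 23 = x, carry into square.
Longitude square 9; −1 → 8.
Latitude subsquare d = 3; −1 → 2 = c.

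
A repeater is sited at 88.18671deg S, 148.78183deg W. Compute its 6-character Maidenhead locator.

BA51ot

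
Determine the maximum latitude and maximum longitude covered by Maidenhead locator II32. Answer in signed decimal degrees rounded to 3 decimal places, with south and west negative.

Field I=8, I=8: +8·20° lon, +8·10° lat → SW at lon -20°, lat -10°.
Square 3, 2: +3·2° lon, +2·1° lat → SW at lon -14°, lat -8°.
Cell spans 2° lon × 1° lat. NE corner is SW corner plus one full cell.
latitude -7.000, longitude -12.000.

-7.000, -12.000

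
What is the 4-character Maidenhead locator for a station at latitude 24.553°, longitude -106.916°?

DL64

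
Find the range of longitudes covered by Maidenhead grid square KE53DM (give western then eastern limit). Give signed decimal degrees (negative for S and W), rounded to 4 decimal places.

30.2500, 30.3333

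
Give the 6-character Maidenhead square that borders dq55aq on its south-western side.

DQ45xp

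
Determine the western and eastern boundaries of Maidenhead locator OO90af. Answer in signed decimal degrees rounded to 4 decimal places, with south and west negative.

Field O=14, O=14: +14·20° lon, +14·10° lat → SW at lon 100°, lat 50°.
Square 9, 0: +9·2° lon, +0·1° lat → SW at lon 118°, lat 50°.
Subsquare a=0, f=5: +0·0.0833333° lon, +5·0.0416667° lat → SW at lon 118°, lat 50.2083°.
Cell spans 0.0833333° lon × 0.0416667° lat.
west 118.0000, east 118.0833.

118.0000, 118.0833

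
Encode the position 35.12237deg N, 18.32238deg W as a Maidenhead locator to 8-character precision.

IM05uc19

Shift to the Maidenhead origin (180°W, 90°S): lon 161.67762, lat 125.12237.
Field: lon ⌊161.67762/20⌋ = 8 → I; lat ⌊125.12237/10⌋ = 12 → M.
Square: lon ⌊1.67762/2⌋ = 0; lat ⌊5.12237/1⌋ = 5.
Subsquare: lon ⌊1.67762/0.0833333⌋ = 20 → u; lat ⌊0.12237/0.0416667⌋ = 2 → c.
Extended square: lon ⌊0.01095/0.00833333⌋ = 1; lat ⌊0.03904/0.00416667⌋ = 9.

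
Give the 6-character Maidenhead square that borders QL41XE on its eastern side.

QL51ae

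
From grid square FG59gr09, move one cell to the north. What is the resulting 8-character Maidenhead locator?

FG59gs00

Latitude extended square 9; +1 → 10, wraps to 0, carry into subsquare.
Latitude subsquare r = 17; +1 → 18 = s.
The longitude characters are unchanged.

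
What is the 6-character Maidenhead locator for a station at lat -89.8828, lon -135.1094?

Offset from 180°W / 90°S: lon 44.8906°, lat 0.1172°.
Field: lon ⌊44.8906/20⌋ = 2 → C; lat ⌊0.1172/10⌋ = 0 → A.
Square: lon ⌊4.8906/2⌋ = 2; lat ⌊0.1172/1⌋ = 0.
Subsquare: lon ⌊0.8906/0.0833333⌋ = 10 → k; lat ⌊0.1172/0.0416667⌋ = 2 → c.

CA20kc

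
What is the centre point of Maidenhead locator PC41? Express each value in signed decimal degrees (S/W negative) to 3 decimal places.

-68.500, 129.000

Field P=15, C=2: +15·20° lon, +2·10° lat → SW at lon 120°, lat -70°.
Square 4, 1: +4·2° lon, +1·1° lat → SW at lon 128°, lat -69°.
Cell spans 2° lon × 1° lat. Centre is SW corner plus half of each.
latitude -68.500, longitude 129.000.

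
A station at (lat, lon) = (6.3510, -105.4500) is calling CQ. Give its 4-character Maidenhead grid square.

Add 180° to longitude and 90° to latitude: 74.55, 96.35.
Field (20°×10°, letters A–R): lon ⌊74.55/20⌋ = 3 → D; lat ⌊96.35/10⌋ = 9 → J.
Square (2°×1°, digits 0–9): lon ⌊14.55/2⌋ = 7; lat ⌊6.35/1⌋ = 6.

DJ76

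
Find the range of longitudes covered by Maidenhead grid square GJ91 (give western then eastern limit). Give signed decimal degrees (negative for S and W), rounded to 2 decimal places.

-42.00, -40.00

Field G=6, J=9: +6·20° lon, +9·10° lat → SW at lon -60°, lat 0°.
Square 9, 1: +9·2° lon, +1·1° lat → SW at lon -42°, lat 1°.
Cell spans 2° lon × 1° lat.
west -42.00, east -40.00.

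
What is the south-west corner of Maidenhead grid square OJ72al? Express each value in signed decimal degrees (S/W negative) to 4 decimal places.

2.4583, 114.0000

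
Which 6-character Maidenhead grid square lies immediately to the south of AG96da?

AG95dx

Latitude subsquare a = 0; −1 → -1, wraps to 23 = x, carry into square.
Latitude square 6; −1 → 5.
The longitude characters are unchanged.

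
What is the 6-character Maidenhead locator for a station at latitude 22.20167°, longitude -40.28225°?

Shift to the Maidenhead origin (180°W, 90°S): lon 139.7177, lat 112.2017.
Field (20°×10°, letters A–R): lon ⌊139.7177/20⌋ = 6 → G; lat ⌊112.2017/10⌋ = 11 → L.
Square (2°×1°, digits 0–9): lon ⌊19.7177/2⌋ = 9; lat ⌊2.2017/1⌋ = 2.
Subsquare (5′×2.5′, letters a–x): lon ⌊1.7177/0.0833333⌋ = 20 → u; lat ⌊0.2017/0.0416667⌋ = 4 → e.

GL92ue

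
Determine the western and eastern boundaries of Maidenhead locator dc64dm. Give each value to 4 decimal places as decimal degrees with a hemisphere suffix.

107.7500° W, 107.6667° W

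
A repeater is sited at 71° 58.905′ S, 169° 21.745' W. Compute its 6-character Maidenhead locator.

Offset from 180°W / 90°S: lon 10.6376°, lat 18.0182°.
Field: lon ⌊10.6376/20⌋ = 0 → A; lat ⌊18.0182/10⌋ = 1 → B.
Square: lon ⌊10.6376/2⌋ = 5; lat ⌊8.0182/1⌋ = 8.
Subsquare: lon ⌊0.6376/0.0833333⌋ = 7 → h; lat ⌊0.0182/0.0416667⌋ = 0 → a.

AB58ha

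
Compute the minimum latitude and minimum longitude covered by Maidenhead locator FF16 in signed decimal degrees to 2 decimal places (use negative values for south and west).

-34.00, -78.00

Field F=5, F=5: +5·20° lon, +5·10° lat → SW at lon -80°, lat -40°.
Square 1, 6: +1·2° lon, +6·1° lat → SW at lon -78°, lat -34°.
latitude -34.00, longitude -78.00.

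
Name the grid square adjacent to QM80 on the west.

QM70

Longitude square 8; −1 → 7.
The latitude characters are unchanged.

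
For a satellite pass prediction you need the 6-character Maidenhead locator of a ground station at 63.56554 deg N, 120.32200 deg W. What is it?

CP93un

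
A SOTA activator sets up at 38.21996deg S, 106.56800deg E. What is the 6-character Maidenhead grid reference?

Offset from 180°W / 90°S: lon 286.5680°, lat 51.7800°.
Field (20°×10°, letters A–R): 286.5680/20 → 14 → O, 51.7800/10 → 5 → F; chars OF.
Square (2°×1°, digits 0–9): 6.5680/2 → 3, 1.7800/1 → 1; chars 31.
Subsquare (5′×2.5′, letters a–x): 0.5680/0.0833333 → 6 → g, 0.7800/0.0416667 → 18 → s; chars gs.

OF31gs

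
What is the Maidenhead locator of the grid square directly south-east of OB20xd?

OB30ac

Longitude subsquare x = 23; +1 → 24, wraps to 0 = a, carry into square.
Longitude square 2; +1 → 3.
Latitude subsquare d = 3; −1 → 2 = c.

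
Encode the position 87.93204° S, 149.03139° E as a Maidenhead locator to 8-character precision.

Add 180° to longitude and 90° to latitude: 329.03139, 2.06796.
Field: 329.03139/20 → 16 → Q, 2.06796/10 → 0 → A; chars QA.
Square: 9.03139/2 → 4, 2.06796/1 → 2; chars 42.
Subsquare: 1.03139/0.0833333 → 12 → m, 0.06796/0.0416667 → 1 → b; chars mb.
Extended square: 0.03139/0.00833333 → 3, 0.02629/0.00416667 → 6; chars 36.

QA42mb36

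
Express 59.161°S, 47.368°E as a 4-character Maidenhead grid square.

Offset from 180°W / 90°S: lon 227.37°, lat 30.84°.
Field: lon ⌊227.37/20⌋ = 11 → L; lat ⌊30.84/10⌋ = 3 → D.
Square: lon ⌊7.37/2⌋ = 3; lat ⌊0.84/1⌋ = 0.

LD30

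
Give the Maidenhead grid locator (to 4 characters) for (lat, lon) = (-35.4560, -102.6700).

Offset from 180°W / 90°S: lon 77.33°, lat 54.54°.
Field: 77.33/20 → 3 → D, 54.54/10 → 5 → F; chars DF.
Square: 17.33/2 → 8, 4.54/1 → 4; chars 84.

DF84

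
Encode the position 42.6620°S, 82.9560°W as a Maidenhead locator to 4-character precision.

Offset from 180°W / 90°S: lon 97.04°, lat 47.34°.
Field (20°×10°, letters A–R): 97.04/20 → 4 → E, 47.34/10 → 4 → E; chars EE.
Square (2°×1°, digits 0–9): 17.04/2 → 8, 7.34/1 → 7; chars 87.

EE87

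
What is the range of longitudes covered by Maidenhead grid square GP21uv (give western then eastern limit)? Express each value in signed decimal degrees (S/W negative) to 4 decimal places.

Field G=6, P=15: +6·20° lon, +15·10° lat → SW at lon -60°, lat 60°.
Square 2, 1: +2·2° lon, +1·1° lat → SW at lon -56°, lat 61°.
Subsquare u=20, v=21: +20·0.0833333° lon, +21·0.0416667° lat → SW at lon -54.3333°, lat 61.875°.
Cell spans 0.0833333° lon × 0.0416667° lat.
west -54.3333, east -54.2500.

-54.3333, -54.2500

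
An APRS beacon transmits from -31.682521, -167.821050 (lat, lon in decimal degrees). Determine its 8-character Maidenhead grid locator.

AF68ch16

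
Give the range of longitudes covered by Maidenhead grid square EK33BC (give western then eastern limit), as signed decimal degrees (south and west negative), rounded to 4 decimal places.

-93.9167, -93.8333

Field E=4, K=10: +4·20° lon, +10·10° lat → SW at lon -100°, lat 10°.
Square 3, 3: +3·2° lon, +3·1° lat → SW at lon -94°, lat 13°.
Subsquare b=1, c=2: +1·0.0833333° lon, +2·0.0416667° lat → SW at lon -93.9167°, lat 13.0833°.
Cell spans 0.0833333° lon × 0.0416667° lat.
west -93.9167, east -93.8333.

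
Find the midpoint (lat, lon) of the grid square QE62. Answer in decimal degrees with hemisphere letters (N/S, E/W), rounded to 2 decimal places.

Field Q=16, E=4: +16·20° lon, +4·10° lat → SW at lon 140°, lat -50°.
Square 6, 2: +6·2° lon, +2·1° lat → SW at lon 152°, lat -48°.
Cell spans 2° lon × 1° lat. Centre is SW corner plus half of each.
latitude 47.50° S, longitude 153.00° E.

47.50° S, 153.00° E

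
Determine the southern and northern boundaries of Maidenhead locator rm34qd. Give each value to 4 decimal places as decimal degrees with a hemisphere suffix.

34.1250° N, 34.1667° N

Field R=17, M=12: +17·20° lon, +12·10° lat → SW at lon 160°, lat 30°.
Square 3, 4: +3·2° lon, +4·1° lat → SW at lon 166°, lat 34°.
Subsquare q=16, d=3: +16·0.0833333° lon, +3·0.0416667° lat → SW at lon 167.333°, lat 34.125°.
Cell spans 0.0833333° lon × 0.0416667° lat.
south 34.1250° N, north 34.1667° N.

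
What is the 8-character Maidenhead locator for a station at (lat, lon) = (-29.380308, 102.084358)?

OG10bo08

Shift to the Maidenhead origin (180°W, 90°S): lon 282.08436, lat 60.61969.
Field: 282.08436/20 → 14 → O, 60.61969/10 → 6 → G; chars OG.
Square: 2.08436/2 → 1, 0.61969/1 → 0; chars 10.
Subsquare: 0.08436/0.0833333 → 1 → b, 0.61969/0.0416667 → 14 → o; chars bo.
Extended square: 0.00102/0.00833333 → 0, 0.03636/0.00416667 → 8; chars 08.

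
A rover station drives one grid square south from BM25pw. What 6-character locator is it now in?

Latitude subsquare w = 22; −1 → 21 = v.
The longitude characters are unchanged.

BM25pv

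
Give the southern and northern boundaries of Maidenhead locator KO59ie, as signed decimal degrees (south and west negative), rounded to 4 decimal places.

59.1667, 59.2083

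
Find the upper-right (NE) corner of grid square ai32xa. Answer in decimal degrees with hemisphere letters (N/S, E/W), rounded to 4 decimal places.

Field A=0, I=8: +0·20° lon, +8·10° lat → SW at lon -180°, lat -10°.
Square 3, 2: +3·2° lon, +2·1° lat → SW at lon -174°, lat -8°.
Subsquare x=23, a=0: +23·0.0833333° lon, +0·0.0416667° lat → SW at lon -172.083°, lat -8°.
Cell spans 0.0833333° lon × 0.0416667° lat. NE corner is SW corner plus one full cell.
latitude 7.9583° S, longitude 172.0000° W.

7.9583° S, 172.0000° W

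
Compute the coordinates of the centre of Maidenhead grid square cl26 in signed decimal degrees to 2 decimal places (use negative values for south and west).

26.50, -135.00

Field C=2, L=11: +2·20° lon, +11·10° lat → SW at lon -140°, lat 20°.
Square 2, 6: +2·2° lon, +6·1° lat → SW at lon -136°, lat 26°.
Cell spans 2° lon × 1° lat. Centre is SW corner plus half of each.
latitude 26.50, longitude -135.00.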